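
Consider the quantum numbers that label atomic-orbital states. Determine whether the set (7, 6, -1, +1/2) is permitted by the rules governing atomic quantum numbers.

n = 7 is a positive integer. l = 6 satisfies 0 ≤ l ≤ n−1 = 6. ml = -1 lies in the range −l … +l (here −6 … 6). ms = +1/2 is one of ±1/2.
All four constraints are satisfied.

Valid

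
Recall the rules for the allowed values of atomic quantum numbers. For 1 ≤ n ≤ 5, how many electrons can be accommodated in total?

Total orbitals = 1² + 2² + 3² + 4² + 5² = 55. Doubling for spin gives 110 electrons.

110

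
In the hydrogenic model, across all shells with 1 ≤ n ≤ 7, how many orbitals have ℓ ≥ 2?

115

Per-shell orbital counts meeting the constraint:
n=3 → 5; n=4 → 12; n=5 → 21; n=6 → 32; n=7 → 45.
Total orbitals: 5 + 12 + 21 + 32 + 45 = 115.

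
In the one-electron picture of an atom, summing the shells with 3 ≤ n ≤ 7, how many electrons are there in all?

Shell n has n² orbitals: 3²=9 + 4²=16 + 5²=25 + 6²=36 + 7²=49 = 135 orbitals.
Two spin states per orbital: 2 × 135 = 270 electrons.

270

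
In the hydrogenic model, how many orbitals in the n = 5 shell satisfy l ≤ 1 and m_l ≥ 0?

3

The n = 5 shell has l = 0 through 4; check each.
Orbitals with l ≤ 1 and m_l ≥ 0, by l: l=0 → 1; l=1 → 2.
Total orbitals: 1 + 2 = 3.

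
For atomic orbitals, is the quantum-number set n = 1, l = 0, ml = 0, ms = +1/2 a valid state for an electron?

n = 1 is a positive integer. l = 0 satisfies 0 ≤ l ≤ n−1 = 0. ml = 0 lies in the range −l … +l (here 0). ms = +1/2 is one of ±1/2.
All four constraints are satisfied.

Allowed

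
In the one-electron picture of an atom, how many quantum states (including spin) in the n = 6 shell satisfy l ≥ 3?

54

With n = 6 the allowed l are 0, 1, …, 5.
Orbitals with l ≥ 3, by l: l=3 → 7; l=4 → 9; l=5 → 11.
Orbitals: 7 + 9 + 11 = 27. Each orbital carries two spin states, so 27 × 2 = 54 states.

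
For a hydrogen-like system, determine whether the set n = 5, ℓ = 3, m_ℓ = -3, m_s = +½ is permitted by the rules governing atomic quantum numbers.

n = 5 is a positive integer. ℓ = 3 satisfies 0 ≤ ℓ ≤ n−1 = 4. m_ℓ = -3 lies in the range −ℓ … +ℓ (here −3 … 3). m_s = +1/2 is one of ±1/2.
All four constraints are satisfied.

Valid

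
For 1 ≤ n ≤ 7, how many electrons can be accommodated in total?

280

Total orbitals = 1² + 2² + 3² + 4² + 5² + 6² + 7² = 140. Doubling for spin gives 280 electrons.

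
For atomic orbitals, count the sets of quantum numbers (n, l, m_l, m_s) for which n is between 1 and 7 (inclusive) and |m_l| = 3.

Go shell by shell, enumerating (l, m_l) with |m_l| = 3:
n=4 → 2; n=5 → 4; n=6 → 6; n=7 → 8.
Orbitals: 2 + 4 + 6 + 8 = 20. Including both spin states (m_s = ±1/2) gives 2 × 20 = 40 states.

40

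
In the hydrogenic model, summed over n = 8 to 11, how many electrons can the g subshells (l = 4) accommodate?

72

A g subshell (l = 4) exists for every n ≥ 5, so shells n = 8, 9, 10, 11 each contribute one — 4 subshells.
Since each g subshell holds 2(2·4+1) = 18 electrons, the total is 4 × 18 = 72.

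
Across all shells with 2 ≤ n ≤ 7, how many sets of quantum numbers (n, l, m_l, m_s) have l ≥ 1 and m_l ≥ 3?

Count contributing orbitals for each principal shell:
n=4 → 1; n=5 → 3; n=6 → 6; n=7 → 10.
Orbitals: 1 + 3 + 6 + 10 = 20. Including both spin states (m_s = ±1/2) gives 2 × 20 = 40 states.

40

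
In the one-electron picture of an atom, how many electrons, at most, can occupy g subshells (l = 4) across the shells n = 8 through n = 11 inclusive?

72

A g subshell (l = 4) exists for every n ≥ 5, so shells n = 8, 9, 10, 11 each contribute one — 4 subshells.
Since each g subshell holds 2(2·4+1) = 18 electrons, the total is 4 × 18 = 72.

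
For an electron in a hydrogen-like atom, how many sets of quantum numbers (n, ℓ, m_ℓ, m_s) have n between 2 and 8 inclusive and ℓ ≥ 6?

Treat each shell separately and count matching orbitals:
n=7 → 13; n=8 → 28.
Orbitals: 13 + 28 = 41. Including both spin states (m_s = ±1/2) gives 2 × 41 = 82 states.

82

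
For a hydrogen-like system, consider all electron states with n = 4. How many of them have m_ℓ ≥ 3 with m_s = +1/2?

1

For n = 4, ℓ ranges over 0 … 3.
The (ℓ, m_ℓ) pairs meeting m_ℓ ≥ 3 give: ℓ=3 → 1.
Orbitals: 1. With m_s fixed to a single value there is one state per orbital, giving 1 state.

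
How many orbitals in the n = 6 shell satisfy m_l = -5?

With n = 6 the allowed l are 0, 1, …, 5.
The (l, m_l) pairs meeting m_l = -5 give: l=5 → 1.
Total orbitals: 1.

1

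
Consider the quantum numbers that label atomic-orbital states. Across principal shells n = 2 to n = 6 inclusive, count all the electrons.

180

Shell n has n² orbitals: 2²=4 + 3²=9 + 4²=16 + 5²=25 + 6²=36 = 90 orbitals.
Two spin states per orbital: 2 × 90 = 180 electrons.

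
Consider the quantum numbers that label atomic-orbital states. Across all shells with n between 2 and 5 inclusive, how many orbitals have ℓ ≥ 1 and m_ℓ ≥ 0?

For each n in the range, tally the orbitals obeying ℓ ≥ 1 and m_ℓ ≥ 0:
n=2 → 2; n=3 → 5; n=4 → 9; n=5 → 14.
Total orbitals: 2 + 5 + 9 + 14 = 30.

30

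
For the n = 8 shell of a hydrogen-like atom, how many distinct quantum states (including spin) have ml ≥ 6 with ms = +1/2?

The n = 8 shell has l = 0 through 7; check each.
The (l, ml) pairs meeting ml ≥ 6 give: l=6 → 1; l=7 → 2.
Orbitals: 1 + 2 = 3. With ms fixed to a single value there is one state per orbital, giving 3 states.

3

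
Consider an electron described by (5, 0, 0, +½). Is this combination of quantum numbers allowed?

n = 5 is a positive integer. ℓ = 0 satisfies 0 ≤ ℓ ≤ n−1 = 4. m_ℓ = 0 lies in the range −ℓ … +ℓ (here 0). m_s = +1/2 is one of ±1/2.
All four constraints are satisfied.

Valid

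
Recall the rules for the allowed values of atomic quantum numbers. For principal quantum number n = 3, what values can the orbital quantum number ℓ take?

ℓ is an integer with 0 ≤ ℓ ≤ n−1, so for n = 3: ℓ = 0, 1, 2.

0, 1, 2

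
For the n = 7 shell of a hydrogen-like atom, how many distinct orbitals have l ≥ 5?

24

For n = 7, l ranges over 0 … 6.
The (l, ml) pairs meeting l ≥ 5 give: l=5 → 11; l=6 → 13.
Total orbitals: 11 + 13 = 24.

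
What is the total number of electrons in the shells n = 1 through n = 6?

182

Shell n has n² orbitals: 1²=1 + 2²=4 + 3²=9 + 4²=16 + 5²=25 + 6²=36 = 91 orbitals.
Two spin states per orbital: 2 × 91 = 182 electrons.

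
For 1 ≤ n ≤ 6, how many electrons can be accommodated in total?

182

Total orbitals = 1² + 2² + 3² + 4² + 5² + 6² = 91. Doubling for spin gives 182 electrons.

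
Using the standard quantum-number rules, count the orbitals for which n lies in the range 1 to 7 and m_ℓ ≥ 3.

20

Go shell by shell, enumerating (ℓ, m_ℓ) with m_ℓ ≥ 3:
n=4 → 1; n=5 → 3; n=6 → 6; n=7 → 10.
Total orbitals: 1 + 3 + 6 + 10 = 20.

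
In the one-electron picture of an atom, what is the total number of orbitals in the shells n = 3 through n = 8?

199

Shell n has n² orbitals: 3²=9 + 4²=16 + 5²=25 + 6²=36 + 7²=49 + 8²=64 = 199 orbitals.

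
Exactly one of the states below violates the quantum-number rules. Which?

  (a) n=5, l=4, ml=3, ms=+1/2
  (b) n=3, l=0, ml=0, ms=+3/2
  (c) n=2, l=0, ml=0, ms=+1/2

(b) has ms = +3/2, but an electron's spin must be ±1/2.
The remaining sets (a), (c) satisfy all four rules.

(b)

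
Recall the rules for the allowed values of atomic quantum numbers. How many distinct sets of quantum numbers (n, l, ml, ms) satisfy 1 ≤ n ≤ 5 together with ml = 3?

6

Count contributing orbitals for each principal shell:
n=4 → 1; n=5 → 2.
Orbitals: 1 + 2 = 3. Including both spin states (ms = ±1/2) gives 2 × 3 = 6 states.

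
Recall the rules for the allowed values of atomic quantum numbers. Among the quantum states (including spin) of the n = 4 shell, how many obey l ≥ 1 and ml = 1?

For n = 4, l ranges over 0 … 3.
Per l-value: l=1 → 1; l=2 → 1; l=3 → 1.
Orbitals: 1 + 1 + 1 = 3. Each orbital carries two spin states, so 3 × 2 = 6 states.

6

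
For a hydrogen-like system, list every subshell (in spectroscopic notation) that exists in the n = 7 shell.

7s, 7p, 7d, 7f, 7g, 7h, 7i

For n = 7, l runs from 0 to 6. In spectroscopic notation l = 0,1,2,… ↔ s,p,d,f,g,h,i, so the subshells are 7s, 7p, 7d, 7f, 7g, 7h, 7i.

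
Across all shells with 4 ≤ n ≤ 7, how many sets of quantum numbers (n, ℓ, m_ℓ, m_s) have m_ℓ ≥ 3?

Count contributing orbitals for each principal shell:
n=4 → 1; n=5 → 3; n=6 → 6; n=7 → 10.
Orbitals: 1 + 3 + 6 + 10 = 20. Including both spin states (m_s = ±1/2) gives 2 × 20 = 40 states.

40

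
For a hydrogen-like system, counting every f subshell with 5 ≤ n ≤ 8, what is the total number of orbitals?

An f subshell (l = 3) exists for every n ≥ 4, so shells n = 5, 6, 7, 8 each contribute one — 4 subshells.
Since each f subshell has 2·3+1 = 7 orbitals, the total is 4 × 7 = 28.

28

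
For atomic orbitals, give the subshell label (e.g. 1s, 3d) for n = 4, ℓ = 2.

4d

ℓ = 2 corresponds to the letter 'd', so the subshell is 4d.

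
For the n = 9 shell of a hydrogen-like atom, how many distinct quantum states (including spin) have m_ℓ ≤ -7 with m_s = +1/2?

3

Go through ℓ = 0, …, 8 (the values permitted for n = 9).
Per ℓ-value: ℓ=7 → 1; ℓ=8 → 2.
Orbitals: 1 + 2 = 3. With m_s fixed to a single value there is one state per orbital, giving 3 states.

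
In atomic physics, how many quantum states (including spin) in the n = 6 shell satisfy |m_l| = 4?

For n = 6, l ranges over 0 … 5.
Orbitals with |m_l| = 4, by l: l=4 → 2; l=5 → 2.
Orbitals: 2 + 2 = 4. Each orbital carries two spin states, so 4 × 2 = 8 states.

8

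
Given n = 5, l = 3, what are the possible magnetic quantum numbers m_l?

m_l takes every integer from −l to +l. With l = 3 that gives the 7 values -3, -2, -1, 0, 1, 2, 3.

-3, -2, -1, 0, 1, 2, 3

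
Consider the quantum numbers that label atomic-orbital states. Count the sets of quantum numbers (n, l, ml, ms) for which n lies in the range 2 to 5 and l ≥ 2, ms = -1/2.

Count contributing orbitals for each principal shell:
n=3 → 5; n=4 → 12; n=5 → 21.
Orbitals: 5 + 12 + 21 = 38. With ms fixed to -1/2 there is one state per orbital, so 38 states.

38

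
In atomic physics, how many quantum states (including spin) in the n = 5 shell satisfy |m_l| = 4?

Contributions: l=4 → 2.
Orbitals: 2. Each orbital carries two spin states, so 2 × 2 = 4 states.

4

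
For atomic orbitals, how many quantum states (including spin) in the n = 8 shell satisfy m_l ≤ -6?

Per l-value: l=6 → 1; l=7 → 2.
Orbitals: 1 + 2 = 3. Each orbital carries two spin states, so 3 × 2 = 6 states.

6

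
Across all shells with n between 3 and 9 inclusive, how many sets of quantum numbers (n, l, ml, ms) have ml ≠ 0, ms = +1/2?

238

Work shell by shell — for each n, count the (l, ml) pairs that satisfy ml ≠ 0:
n=3 → 6; n=4 → 12; n=5 → 20; n=6 → 30; n=7 → 42; n=8 → 56; n=9 → 72.
Orbitals: 6 + 12 + 20 + 30 + 42 + 56 + 72 = 238. With ms fixed to +1/2 there is one state per orbital, so 238 states.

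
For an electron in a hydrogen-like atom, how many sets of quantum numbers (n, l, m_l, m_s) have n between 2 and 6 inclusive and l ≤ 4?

158

Work shell by shell — for each n, count the (l, m_l) pairs that satisfy l ≤ 4:
n=2 → 4; n=3 → 9; n=4 → 16; n=5 → 25; n=6 → 25.
Orbitals: 4 + 9 + 16 + 25 + 25 = 79. Including both spin states (m_s = ±1/2) gives 2 × 79 = 158 states.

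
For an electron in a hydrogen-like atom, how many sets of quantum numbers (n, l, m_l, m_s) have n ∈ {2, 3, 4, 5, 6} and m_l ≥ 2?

40

Work shell by shell — for each n, count the (l, m_l) pairs that satisfy m_l ≥ 2:
n=3 → 1; n=4 → 3; n=5 → 6; n=6 → 10.
Orbitals: 1 + 3 + 6 + 10 = 20. Including both spin states (m_s = ±1/2) gives 2 × 20 = 40 states.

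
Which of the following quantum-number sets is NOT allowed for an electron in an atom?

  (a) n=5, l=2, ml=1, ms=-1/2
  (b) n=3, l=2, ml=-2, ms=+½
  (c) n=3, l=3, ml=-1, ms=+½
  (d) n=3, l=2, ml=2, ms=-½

(c) has l = 3 ≥ n = 3, violating 0 ≤ l ≤ n−1.
The remaining sets (a), (b), (d) satisfy all four rules.

(c)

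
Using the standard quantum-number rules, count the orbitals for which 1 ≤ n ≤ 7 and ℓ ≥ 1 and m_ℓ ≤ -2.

Work shell by shell — for each n, count the (ℓ, m_ℓ) pairs that satisfy ℓ ≥ 1 and m_ℓ ≤ -2:
n=3 → 1; n=4 → 3; n=5 → 6; n=6 → 10; n=7 → 15.
Total orbitals: 1 + 3 + 6 + 10 + 15 = 35.

35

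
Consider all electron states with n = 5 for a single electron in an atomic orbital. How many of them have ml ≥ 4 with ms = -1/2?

The n = 5 shell has l = 0 through 4; check each.
Per l-value: l=4 → 1.
Orbitals: 1. With ms fixed to a single value there is one state per orbital, giving 1 state.

1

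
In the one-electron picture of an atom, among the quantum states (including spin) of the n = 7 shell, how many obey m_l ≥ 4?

12

The (l, m_l) pairs meeting m_l ≥ 4 give: l=4 → 1; l=5 → 2; l=6 → 3.
Orbitals: 1 + 2 + 3 = 6. Each orbital carries two spin states, so 6 × 2 = 12 states.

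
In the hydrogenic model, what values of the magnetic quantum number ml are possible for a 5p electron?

-1, 0, 1

The 5p subshell has l = 1, and ml takes every integer from −l to +l. With l = 1 that gives the 3 values -1, 0, 1.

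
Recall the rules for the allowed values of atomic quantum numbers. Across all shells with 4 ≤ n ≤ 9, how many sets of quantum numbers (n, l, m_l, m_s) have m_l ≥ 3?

Go shell by shell, enumerating (l, m_l) with m_l ≥ 3:
n=4 → 1; n=5 → 3; n=6 → 6; n=7 → 10; n=8 → 15; n=9 → 21.
Orbitals: 1 + 3 + 6 + 10 + 15 + 21 = 56. Including both spin states (m_s = ±1/2) gives 2 × 56 = 112 states.

112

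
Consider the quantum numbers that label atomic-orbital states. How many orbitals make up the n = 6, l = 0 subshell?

1

A subshell has 2l+1 orbitals; with l = 0, that's 1.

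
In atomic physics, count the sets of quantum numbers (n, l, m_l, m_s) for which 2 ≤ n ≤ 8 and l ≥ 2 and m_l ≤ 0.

196

Per-shell orbital counts meeting the constraint:
n=3 → 3; n=4 → 7; n=5 → 12; n=6 → 18; n=7 → 25; n=8 → 33.
Orbitals: 3 + 7 + 12 + 18 + 25 + 33 = 98. Including both spin states (m_s = ±1/2) gives 2 × 98 = 196 states.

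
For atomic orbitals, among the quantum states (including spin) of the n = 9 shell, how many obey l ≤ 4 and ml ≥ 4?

Go through l = 0, …, 8 (the values permitted for n = 9).
Per l-value: l=4 → 1.
Orbitals: 1. Each orbital carries two spin states, so 1 × 2 = 2 states.

2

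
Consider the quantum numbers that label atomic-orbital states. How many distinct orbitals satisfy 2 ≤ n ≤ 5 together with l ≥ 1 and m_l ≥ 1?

20

Work shell by shell — for each n, count the (l, m_l) pairs that satisfy l ≥ 1 and m_l ≥ 1:
n=2 → 1; n=3 → 3; n=4 → 6; n=5 → 10.
Total orbitals: 1 + 3 + 6 + 10 = 20.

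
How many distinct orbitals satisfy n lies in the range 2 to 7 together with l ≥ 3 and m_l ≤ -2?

Go shell by shell, enumerating (l, m_l) with l ≥ 3 and m_l ≤ -2:
n=4 → 2; n=5 → 5; n=6 → 9; n=7 → 14.
Total orbitals: 2 + 5 + 9 + 14 = 30.

30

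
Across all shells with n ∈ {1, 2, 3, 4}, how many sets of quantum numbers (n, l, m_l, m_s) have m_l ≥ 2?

8

Count contributing orbitals for each principal shell:
n=3 → 1; n=4 → 3.
Orbitals: 1 + 3 = 4. Including both spin states (m_s = ±1/2) gives 2 × 4 = 8 states.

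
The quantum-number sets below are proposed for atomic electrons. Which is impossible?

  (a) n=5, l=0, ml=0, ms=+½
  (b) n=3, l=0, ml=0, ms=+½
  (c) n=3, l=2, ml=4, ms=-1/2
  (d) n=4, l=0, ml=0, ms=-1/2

(c) has |ml| = 4 > l = 2, violating −l ≤ ml ≤ l.
The remaining sets (a), (b), (d) satisfy all four rules.

(c)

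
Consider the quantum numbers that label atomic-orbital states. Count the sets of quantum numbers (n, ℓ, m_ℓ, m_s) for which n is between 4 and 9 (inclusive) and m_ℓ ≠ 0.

464

Work shell by shell — for each n, count the (ℓ, m_ℓ) pairs that satisfy m_ℓ ≠ 0:
n=4 → 12; n=5 → 20; n=6 → 30; n=7 → 42; n=8 → 56; n=9 → 72.
Orbitals: 12 + 20 + 30 + 42 + 56 + 72 = 232. Including both spin states (m_s = ±1/2) gives 2 × 232 = 464 states.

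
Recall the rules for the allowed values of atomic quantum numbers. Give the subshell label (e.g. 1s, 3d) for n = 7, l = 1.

7p

l = 1 corresponds to the letter 'p', so the subshell is 7p.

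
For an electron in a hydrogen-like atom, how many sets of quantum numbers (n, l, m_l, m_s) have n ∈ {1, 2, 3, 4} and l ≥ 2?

34

For each n in the range, tally the orbitals obeying l ≥ 2:
n=3 → 5; n=4 → 12.
Orbitals: 5 + 12 = 17. Including both spin states (m_s = ±1/2) gives 2 × 17 = 34 states.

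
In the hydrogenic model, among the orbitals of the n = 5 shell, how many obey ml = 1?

4

With n = 5 the allowed l are 0, 1, …, 4.
Per l-value: l=1 → 1; l=2 → 1; l=3 → 1; l=4 → 1.
Total orbitals: 1 + 1 + 1 + 1 = 4.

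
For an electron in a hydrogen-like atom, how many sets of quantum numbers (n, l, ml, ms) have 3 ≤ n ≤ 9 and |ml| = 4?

Work shell by shell — for each n, count the (l, ml) pairs that satisfy |ml| = 4:
n=5 → 2; n=6 → 4; n=7 → 6; n=8 → 8; n=9 → 10.
Orbitals: 2 + 4 + 6 + 8 + 10 = 30. Including both spin states (ms = ±1/2) gives 2 × 30 = 60 states.

60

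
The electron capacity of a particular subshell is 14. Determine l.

2(2l+1) = 14 ⇒ 2l+1 = 7 ⇒ l = 3.

l = 3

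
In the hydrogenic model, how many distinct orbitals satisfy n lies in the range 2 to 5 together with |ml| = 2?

12

Per-shell orbital counts meeting the constraint:
n=3 → 2; n=4 → 4; n=5 → 6.
Total orbitals: 2 + 4 + 6 = 12.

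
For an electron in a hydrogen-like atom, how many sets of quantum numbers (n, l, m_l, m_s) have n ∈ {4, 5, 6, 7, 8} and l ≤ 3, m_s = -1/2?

Treat each shell separately and count matching orbitals:
n=4 → 16; n=5 → 16; n=6 → 16; n=7 → 16; n=8 → 16.
Orbitals: 16 + 16 + 16 + 16 + 16 = 80. With m_s fixed to -1/2 there is one state per orbital, so 80 states.

80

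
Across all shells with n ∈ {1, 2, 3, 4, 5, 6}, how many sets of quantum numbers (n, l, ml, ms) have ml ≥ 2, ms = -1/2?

20

Go shell by shell, enumerating (l, ml) with ml ≥ 2:
n=3 → 1; n=4 → 3; n=5 → 6; n=6 → 10.
Orbitals: 1 + 3 + 6 + 10 = 20. With ms fixed to -1/2 there is one state per orbital, so 20 states.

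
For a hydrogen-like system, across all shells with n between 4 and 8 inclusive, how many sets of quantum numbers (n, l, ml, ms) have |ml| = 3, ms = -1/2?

Per-shell orbital counts meeting the constraint:
n=4 → 2; n=5 → 4; n=6 → 6; n=7 → 8; n=8 → 10.
Orbitals: 2 + 4 + 6 + 8 + 10 = 30. With ms fixed to -1/2 there is one state per orbital, so 30 states.

30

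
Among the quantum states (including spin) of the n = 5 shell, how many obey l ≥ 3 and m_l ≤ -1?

For n = 5, l ranges over 0 … 4.
The (l, m_l) pairs meeting l ≥ 3 and m_l ≤ -1 give: l=3 → 3; l=4 → 4.
Orbitals: 3 + 4 = 7. Each orbital carries two spin states, so 7 × 2 = 14 states.

14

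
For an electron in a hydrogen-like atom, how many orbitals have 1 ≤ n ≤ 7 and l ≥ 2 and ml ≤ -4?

Per-shell orbital counts meeting the constraint:
n=5 → 1; n=6 → 3; n=7 → 6.
Total orbitals: 1 + 3 + 6 = 10.

10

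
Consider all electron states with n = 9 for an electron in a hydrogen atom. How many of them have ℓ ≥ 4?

The (ℓ, m_ℓ) pairs meeting ℓ ≥ 4 give: ℓ=4 → 9; ℓ=5 → 11; ℓ=6 → 13; ℓ=7 → 15; ℓ=8 → 17.
Orbitals: 9 + 11 + 13 + 15 + 17 = 65. Each orbital carries two spin states, so 65 × 2 = 130 states.

130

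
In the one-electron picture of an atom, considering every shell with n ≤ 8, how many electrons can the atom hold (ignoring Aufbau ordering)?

Total orbitals = 1² + 2² + 3² + 4² + 5² + 6² + 7² + 8² = 204. Doubling for spin gives 408 electrons.

408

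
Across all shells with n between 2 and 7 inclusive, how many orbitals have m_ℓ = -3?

Treat each shell separately and count matching orbitals:
n=4 → 1; n=5 → 2; n=6 → 3; n=7 → 4.
Total orbitals: 1 + 2 + 3 + 4 = 10.

10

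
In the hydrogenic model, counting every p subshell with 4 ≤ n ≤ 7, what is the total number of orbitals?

A p subshell (l = 1) exists for every n ≥ 2, so shells n = 4, 5, 6, 7 each contribute one — 4 subshells.
Since each p subshell has 2·1+1 = 3 orbitals, the total is 4 × 3 = 12.

12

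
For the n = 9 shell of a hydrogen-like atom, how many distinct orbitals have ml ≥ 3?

Go through l = 0, …, 8 (the values permitted for n = 9).
The (l, ml) pairs meeting ml ≥ 3 give: l=3 → 1; l=4 → 2; l=5 → 3; l=6 → 4; l=7 → 5; l=8 → 6.
Total orbitals: 1 + 2 + 3 + 4 + 5 + 6 = 21.

21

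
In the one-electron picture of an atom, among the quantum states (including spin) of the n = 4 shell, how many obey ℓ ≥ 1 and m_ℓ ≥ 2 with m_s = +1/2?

For n = 4, ℓ ranges over 0 … 3.
The (ℓ, m_ℓ) pairs meeting ℓ ≥ 1 and m_ℓ ≥ 2 give: ℓ=2 → 1; ℓ=3 → 2.
Orbitals: 1 + 2 = 3. With m_s fixed to a single value there is one state per orbital, giving 3 states.

3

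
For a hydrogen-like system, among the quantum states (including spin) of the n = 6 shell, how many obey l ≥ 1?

The n = 6 shell has l = 0 through 5; check each.
Orbitals with l ≥ 1, by l: l=1 → 3; l=2 → 5; l=3 → 7; l=4 → 9; l=5 → 11.
Orbitals: 3 + 5 + 7 + 9 + 11 = 35. Each orbital carries two spin states, so 35 × 2 = 70 states.

70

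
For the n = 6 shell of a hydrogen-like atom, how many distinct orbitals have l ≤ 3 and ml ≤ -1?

6

The (l, ml) pairs meeting l ≤ 3 and ml ≤ -1 give: l=1 → 1; l=2 → 2; l=3 → 3.
Total orbitals: 1 + 2 + 3 = 6.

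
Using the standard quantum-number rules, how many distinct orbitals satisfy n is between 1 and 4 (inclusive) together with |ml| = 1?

Go shell by shell, enumerating (l, ml) with |ml| = 1:
n=2 → 2; n=3 → 4; n=4 → 6.
Total orbitals: 2 + 4 + 6 = 12.

12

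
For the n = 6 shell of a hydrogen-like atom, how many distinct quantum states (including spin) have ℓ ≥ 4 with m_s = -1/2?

20

With n = 6 the allowed ℓ are 0, 1, …, 5.
Per ℓ-value: ℓ=4 → 9; ℓ=5 → 11.
Orbitals: 9 + 11 = 20. With m_s fixed to a single value there is one state per orbital, giving 20 states.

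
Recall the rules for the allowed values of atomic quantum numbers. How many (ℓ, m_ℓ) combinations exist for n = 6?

36

The n = 6 shell contains n² = 6² = 36 orbitals.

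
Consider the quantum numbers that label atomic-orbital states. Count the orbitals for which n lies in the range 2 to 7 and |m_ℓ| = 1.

42

Count contributing orbitals for each principal shell:
n=2 → 2; n=3 → 4; n=4 → 6; n=5 → 8; n=6 → 10; n=7 → 12.
Total orbitals: 2 + 4 + 6 + 8 + 10 + 12 = 42.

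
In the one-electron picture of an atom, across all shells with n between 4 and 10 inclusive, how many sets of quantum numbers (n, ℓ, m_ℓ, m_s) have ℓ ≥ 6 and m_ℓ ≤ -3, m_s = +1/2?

50

Go shell by shell, enumerating (ℓ, m_ℓ) with ℓ ≥ 6 and m_ℓ ≤ -3:
n=7 → 4; n=8 → 9; n=9 → 15; n=10 → 22.
Orbitals: 4 + 9 + 15 + 22 = 50. With m_s fixed to +1/2 there is one state per orbital, so 50 states.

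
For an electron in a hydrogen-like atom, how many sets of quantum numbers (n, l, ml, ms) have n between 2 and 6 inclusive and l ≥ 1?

170

Per-shell orbital counts meeting the constraint:
n=2 → 3; n=3 → 8; n=4 → 15; n=5 → 24; n=6 → 35.
Orbitals: 3 + 8 + 15 + 24 + 35 = 85. Including both spin states (ms = ±1/2) gives 2 × 85 = 170 states.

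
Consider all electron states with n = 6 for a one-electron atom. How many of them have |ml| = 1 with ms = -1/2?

10

With n = 6 the allowed l are 0, 1, …, 5.
Contributions: l=1 → 2; l=2 → 2; l=3 → 2; l=4 → 2; l=5 → 2.
Orbitals: 2 + 2 + 2 + 2 + 2 = 10. With ms fixed to a single value there is one state per orbital, giving 10 states.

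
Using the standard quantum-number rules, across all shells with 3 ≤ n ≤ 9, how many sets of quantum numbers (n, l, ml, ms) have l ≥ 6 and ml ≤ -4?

44

Work shell by shell — for each n, count the (l, ml) pairs that satisfy l ≥ 6 and ml ≤ -4:
n=7 → 3; n=8 → 7; n=9 → 12.
Orbitals: 3 + 7 + 12 = 22. Including both spin states (ms = ±1/2) gives 2 × 22 = 44 states.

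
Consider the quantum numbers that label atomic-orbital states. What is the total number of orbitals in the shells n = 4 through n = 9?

Shell n has n² orbitals: 4²=16 + 5²=25 + 6²=36 + 7²=49 + 8²=64 + 9²=81 = 271 orbitals.

271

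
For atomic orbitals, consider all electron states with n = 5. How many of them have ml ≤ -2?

12

The n = 5 shell has l = 0 through 4; check each.
Orbitals with ml ≤ -2, by l: l=2 → 1; l=3 → 2; l=4 → 3.
Orbitals: 1 + 2 + 3 = 6. Each orbital carries two spin states, so 6 × 2 = 12 states.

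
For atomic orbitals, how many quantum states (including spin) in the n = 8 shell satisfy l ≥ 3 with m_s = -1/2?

With n = 8 the allowed l are 0, 1, …, 7.
The (l, m_l) pairs meeting l ≥ 3 give: l=3 → 7; l=4 → 9; l=5 → 11; l=6 → 13; l=7 → 15.
Orbitals: 7 + 9 + 11 + 13 + 15 = 55. With m_s fixed to a single value there is one state per orbital, giving 55 states.

55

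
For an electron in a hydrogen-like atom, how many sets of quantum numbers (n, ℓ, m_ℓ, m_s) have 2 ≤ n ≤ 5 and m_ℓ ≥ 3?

Per-shell orbital counts meeting the constraint:
n=4 → 1; n=5 → 3.
Orbitals: 1 + 3 = 4. Including both spin states (m_s = ±1/2) gives 2 × 4 = 8 states.

8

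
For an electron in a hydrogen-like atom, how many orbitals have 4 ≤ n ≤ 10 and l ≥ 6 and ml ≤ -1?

Count contributing orbitals for each principal shell:
n=7 → 6; n=8 → 13; n=9 → 21; n=10 → 30.
Total orbitals: 6 + 13 + 21 + 30 = 70.

70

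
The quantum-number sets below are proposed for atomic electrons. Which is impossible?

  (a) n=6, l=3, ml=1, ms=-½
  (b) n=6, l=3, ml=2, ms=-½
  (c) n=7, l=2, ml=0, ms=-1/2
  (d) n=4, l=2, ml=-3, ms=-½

(d) has |ml| = 3 > l = 2, violating −l ≤ ml ≤ l.
The remaining sets (a), (b), (c) satisfy all four rules.

(d)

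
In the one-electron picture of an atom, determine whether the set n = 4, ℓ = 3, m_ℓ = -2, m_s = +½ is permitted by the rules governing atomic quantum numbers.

n = 4 is a positive integer. ℓ = 3 satisfies 0 ≤ ℓ ≤ n−1 = 3. m_ℓ = -2 lies in the range −ℓ … +ℓ (here −3 … 3). m_s = +1/2 is one of ±1/2.
All four constraints are satisfied.

Yes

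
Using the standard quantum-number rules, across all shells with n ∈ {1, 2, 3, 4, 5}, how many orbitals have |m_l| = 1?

20

For each n in the range, tally the orbitals obeying |m_l| = 1:
n=2 → 2; n=3 → 4; n=4 → 6; n=5 → 8.
Total orbitals: 2 + 4 + 6 + 8 = 20.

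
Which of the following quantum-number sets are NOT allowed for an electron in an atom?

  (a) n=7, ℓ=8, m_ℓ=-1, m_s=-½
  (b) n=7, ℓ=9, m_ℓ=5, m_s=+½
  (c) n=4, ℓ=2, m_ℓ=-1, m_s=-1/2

(a) has ℓ = 8 ≥ n = 7, violating 0 ≤ ℓ ≤ n−1.
(b) has ℓ = 9 ≥ n = 7, violating 0 ≤ ℓ ≤ n−1.
The remaining set (c) satisfies all four rules.

(a) and (b)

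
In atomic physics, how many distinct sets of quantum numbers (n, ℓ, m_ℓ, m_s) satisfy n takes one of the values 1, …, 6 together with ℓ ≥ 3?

Count contributing orbitals for each principal shell:
n=4 → 7; n=5 → 16; n=6 → 27.
Orbitals: 7 + 16 + 27 = 50. Including both spin states (m_s = ±1/2) gives 2 × 50 = 100 states.

100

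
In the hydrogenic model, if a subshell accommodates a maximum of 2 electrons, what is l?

l = 0 (s)

2(2l+1) = 2 ⇒ 2l+1 = 1 ⇒ l = 0.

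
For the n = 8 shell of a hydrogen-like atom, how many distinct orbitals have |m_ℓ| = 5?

Go through ℓ = 0, …, 7 (the values permitted for n = 8).
The (ℓ, m_ℓ) pairs meeting |m_ℓ| = 5 give: ℓ=5 → 2; ℓ=6 → 2; ℓ=7 → 2.
Total orbitals: 2 + 2 + 2 = 6.

6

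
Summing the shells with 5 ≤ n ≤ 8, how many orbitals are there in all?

Shell n has n² orbitals: 5²=25 + 6²=36 + 7²=49 + 8²=64 = 174 orbitals.

174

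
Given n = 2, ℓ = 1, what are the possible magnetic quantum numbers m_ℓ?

-1, 0, 1

m_ℓ takes every integer from −ℓ to +ℓ. With ℓ = 1 that gives the 3 values -1, 0, 1.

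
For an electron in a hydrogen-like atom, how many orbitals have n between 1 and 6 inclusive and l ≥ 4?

29

Treat each shell separately and count matching orbitals:
n=5 → 9; n=6 → 20.
Total orbitals: 9 + 20 = 29.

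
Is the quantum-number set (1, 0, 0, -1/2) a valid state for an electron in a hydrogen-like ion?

n = 1 is a positive integer. ℓ = 0 satisfies 0 ≤ ℓ ≤ n−1 = 0. m_ℓ = 0 lies in the range −ℓ … +ℓ (here 0). m_s = -1/2 is one of ±1/2.
All four constraints are satisfied.

Allowed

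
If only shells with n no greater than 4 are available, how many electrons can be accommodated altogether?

60

Total orbitals = 1² + 2² + 3² + 4² = 30. Doubling for spin gives 60 electrons.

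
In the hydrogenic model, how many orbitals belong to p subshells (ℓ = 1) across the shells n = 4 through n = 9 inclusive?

18

A p subshell (ℓ = 1) exists for every n ≥ 2, so shells n = 4, 5, 6, 7, 8, 9 each contribute one — 6 subshells.
Since each p subshell has 2·1+1 = 3 orbitals, the total is 6 × 3 = 18.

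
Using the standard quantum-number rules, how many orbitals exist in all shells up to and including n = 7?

Total orbitals = 1² + 2² + 3² + 4² + 5² + 6² + 7² = 140.

140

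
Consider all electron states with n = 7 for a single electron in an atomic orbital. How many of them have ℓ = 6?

Contributions: ℓ=6 → 13.
Orbitals: 13. Each orbital carries two spin states, so 13 × 2 = 26 states.

26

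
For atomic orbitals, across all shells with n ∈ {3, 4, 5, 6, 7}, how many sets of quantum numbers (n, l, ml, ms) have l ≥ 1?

260

For each n in the range, tally the orbitals obeying l ≥ 1:
n=3 → 8; n=4 → 15; n=5 → 24; n=6 → 35; n=7 → 48.
Orbitals: 8 + 15 + 24 + 35 + 48 = 130. Including both spin states (ms = ±1/2) gives 2 × 130 = 260 states.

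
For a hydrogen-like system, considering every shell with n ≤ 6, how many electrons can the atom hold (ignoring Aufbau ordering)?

182

Total orbitals = 1² + 2² + 3² + 4² + 5² + 6² = 91. Doubling for spin gives 182 electrons.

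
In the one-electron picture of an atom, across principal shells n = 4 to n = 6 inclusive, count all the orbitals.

77

Shell n has n² orbitals: 4²=16 + 5²=25 + 6²=36 = 77 orbitals.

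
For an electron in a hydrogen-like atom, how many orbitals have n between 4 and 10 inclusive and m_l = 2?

35

Work shell by shell — for each n, count the (l, m_l) pairs that satisfy m_l = 2:
n=4 → 2; n=5 → 3; n=6 → 4; n=7 → 5; n=8 → 6; n=9 → 7; n=10 → 8.
Total orbitals: 2 + 3 + 4 + 5 + 6 + 7 + 8 = 35.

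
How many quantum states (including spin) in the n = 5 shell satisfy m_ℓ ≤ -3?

For n = 5, ℓ ranges over 0 … 4.
The (ℓ, m_ℓ) pairs meeting m_ℓ ≤ -3 give: ℓ=3 → 1; ℓ=4 → 2.
Orbitals: 1 + 2 = 3. Each orbital carries two spin states, so 3 × 2 = 6 states.

6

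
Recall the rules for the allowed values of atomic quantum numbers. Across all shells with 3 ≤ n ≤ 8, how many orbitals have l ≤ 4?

Treat each shell separately and count matching orbitals:
n=3 → 9; n=4 → 16; n=5 → 25; n=6 → 25; n=7 → 25; n=8 → 25.
Total orbitals: 9 + 16 + 25 + 25 + 25 + 25 = 125.

125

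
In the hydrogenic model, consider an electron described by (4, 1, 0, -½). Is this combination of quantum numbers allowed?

Allowed

n = 4 is a positive integer. ℓ = 1 satisfies 0 ≤ ℓ ≤ n−1 = 3. m_ℓ = 0 lies in the range −ℓ … +ℓ (here −1 … 1). m_s = -1/2 is one of ±1/2.
All four constraints are satisfied.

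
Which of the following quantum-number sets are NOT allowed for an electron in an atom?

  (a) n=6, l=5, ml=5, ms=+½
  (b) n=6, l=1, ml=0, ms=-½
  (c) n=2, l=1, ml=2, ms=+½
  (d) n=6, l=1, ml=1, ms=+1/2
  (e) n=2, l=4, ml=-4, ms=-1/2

(c) and (e)

(c) has |ml| = 2 > l = 1, violating −l ≤ ml ≤ l.
(e) has l = 4 ≥ n = 2, violating 0 ≤ l ≤ n−1.
The remaining sets (a), (b), (d) satisfy all four rules.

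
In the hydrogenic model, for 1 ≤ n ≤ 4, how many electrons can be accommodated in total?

60

Total orbitals = 1² + 2² + 3² + 4² = 30. Doubling for spin gives 60 electrons.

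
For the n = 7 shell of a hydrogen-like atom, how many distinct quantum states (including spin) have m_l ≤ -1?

42

Contributions: l=1 → 1; l=2 → 2; l=3 → 3; l=4 → 4; l=5 → 5; l=6 → 6.
Orbitals: 1 + 2 + 3 + 4 + 5 + 6 = 21. Each orbital carries two spin states, so 21 × 2 = 42 states.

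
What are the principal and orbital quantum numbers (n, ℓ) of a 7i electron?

The leading integer gives n = 7; the letter 'i' means ℓ = 6.

n = 7, ℓ = 6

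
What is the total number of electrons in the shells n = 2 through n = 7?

278

Shell n has n² orbitals: 2²=4 + 3²=9 + 4²=16 + 5²=25 + 6²=36 + 7²=49 = 139 orbitals.
Two spin states per orbital: 2 × 139 = 278 electrons.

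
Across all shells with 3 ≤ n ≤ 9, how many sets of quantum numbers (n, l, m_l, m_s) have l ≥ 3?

Go shell by shell, enumerating (l, m_l) with l ≥ 3:
n=4 → 7; n=5 → 16; n=6 → 27; n=7 → 40; n=8 → 55; n=9 → 72.
Orbitals: 7 + 16 + 27 + 40 + 55 + 72 = 217. Including both spin states (m_s = ±1/2) gives 2 × 217 = 434 states.

434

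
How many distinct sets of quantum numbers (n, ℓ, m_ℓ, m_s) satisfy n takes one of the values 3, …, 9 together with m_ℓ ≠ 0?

476

Count contributing orbitals for each principal shell:
n=3 → 6; n=4 → 12; n=5 → 20; n=6 → 30; n=7 → 42; n=8 → 56; n=9 → 72.
Orbitals: 6 + 12 + 20 + 30 + 42 + 56 + 72 = 238. Including both spin states (m_s = ±1/2) gives 2 × 238 = 476 states.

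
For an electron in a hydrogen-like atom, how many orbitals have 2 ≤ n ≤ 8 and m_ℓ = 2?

Count contributing orbitals for each principal shell:
n=3 → 1; n=4 → 2; n=5 → 3; n=6 → 4; n=7 → 5; n=8 → 6.
Total orbitals: 1 + 2 + 3 + 4 + 5 + 6 = 21.

21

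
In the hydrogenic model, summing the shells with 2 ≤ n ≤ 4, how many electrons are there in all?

Shell n has n² orbitals: 2²=4 + 3²=9 + 4²=16 = 29 orbitals.
Two spin states per orbital: 2 × 29 = 58 electrons.

58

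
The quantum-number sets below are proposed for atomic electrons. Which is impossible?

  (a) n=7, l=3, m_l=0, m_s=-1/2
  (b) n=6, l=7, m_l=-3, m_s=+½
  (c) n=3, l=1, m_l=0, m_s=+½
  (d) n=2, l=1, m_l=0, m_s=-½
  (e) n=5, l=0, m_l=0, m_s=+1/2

(b) has l = 7 ≥ n = 6, violating 0 ≤ l ≤ n−1.
The remaining sets (a), (c), (d), (e) satisfy all four rules.

(b)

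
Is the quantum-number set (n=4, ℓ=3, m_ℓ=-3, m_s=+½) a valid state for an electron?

n = 4 is a positive integer. ℓ = 3 satisfies 0 ≤ ℓ ≤ n−1 = 3. m_ℓ = -3 lies in the range −ℓ … +ℓ (here −3 … 3). m_s = +1/2 is one of ±1/2.
All four constraints are satisfied.

Valid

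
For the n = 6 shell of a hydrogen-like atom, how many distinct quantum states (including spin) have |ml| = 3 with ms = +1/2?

The n = 6 shell has l = 0 through 5; check each.
The (l, ml) pairs meeting |ml| = 3 give: l=3 → 2; l=4 → 2; l=5 → 2.
Orbitals: 2 + 2 + 2 = 6. With ms fixed to a single value there is one state per orbital, giving 6 states.

6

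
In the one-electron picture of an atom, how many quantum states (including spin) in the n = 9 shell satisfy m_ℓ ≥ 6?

For n = 9, ℓ ranges over 0 … 8.
Contributions: ℓ=6 → 1; ℓ=7 → 2; ℓ=8 → 3.
Orbitals: 1 + 2 + 3 = 6. Each orbital carries two spin states, so 6 × 2 = 12 states.

12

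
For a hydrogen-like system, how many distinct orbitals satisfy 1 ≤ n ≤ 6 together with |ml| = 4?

6

Go shell by shell, enumerating (l, ml) with |ml| = 4:
n=5 → 2; n=6 → 4.
Total orbitals: 2 + 4 = 6.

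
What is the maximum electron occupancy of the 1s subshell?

A subshell with l = 0 has 2l+1 = 1 orbital, each holding 2 electrons (spin ±1/2), so 1 × 2 = 2.

2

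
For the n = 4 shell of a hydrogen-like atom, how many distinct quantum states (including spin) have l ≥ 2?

24

For n = 4, l ranges over 0 … 3.
Orbitals with l ≥ 2, by l: l=2 → 5; l=3 → 7.
Orbitals: 5 + 7 = 12. Each orbital carries two spin states, so 12 × 2 = 24 states.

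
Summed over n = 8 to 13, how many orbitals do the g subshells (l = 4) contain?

A g subshell (l = 4) exists for every n ≥ 5, so shells n = 8, 9, 10, 11, 12, 13 each contribute one — 6 subshells.
Since each g subshell has 2·4+1 = 9 orbitals, the total is 6 × 9 = 54.

54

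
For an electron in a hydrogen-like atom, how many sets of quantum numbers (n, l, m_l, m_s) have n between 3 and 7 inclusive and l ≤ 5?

244

Work shell by shell — for each n, count the (l, m_l) pairs that satisfy l ≤ 5:
n=3 → 9; n=4 → 16; n=5 → 25; n=6 → 36; n=7 → 36.
Orbitals: 9 + 16 + 25 + 36 + 36 = 122. Including both spin states (m_s = ±1/2) gives 2 × 122 = 244 states.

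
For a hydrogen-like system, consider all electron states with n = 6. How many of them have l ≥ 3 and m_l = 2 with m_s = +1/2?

3

The (l, m_l) pairs meeting l ≥ 3 and m_l = 2 give: l=3 → 1; l=4 → 1; l=5 → 1.
Orbitals: 1 + 1 + 1 = 3. With m_s fixed to a single value there is one state per orbital, giving 3 states.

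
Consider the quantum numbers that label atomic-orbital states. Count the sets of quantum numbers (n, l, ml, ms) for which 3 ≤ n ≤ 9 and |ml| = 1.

140

Treat each shell separately and count matching orbitals:
n=3 → 4; n=4 → 6; n=5 → 8; n=6 → 10; n=7 → 12; n=8 → 14; n=9 → 16.
Orbitals: 4 + 6 + 8 + 10 + 12 + 14 + 16 = 70. Including both spin states (ms = ±1/2) gives 2 × 70 = 140 states.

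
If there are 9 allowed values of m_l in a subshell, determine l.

l = 4

m_l ranges over 2l+1 integers, so 2l+1 = 9 ⇒ l = 4.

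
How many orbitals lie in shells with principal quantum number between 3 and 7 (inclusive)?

Shell n has n² orbitals: 3²=9 + 4²=16 + 5²=25 + 6²=36 + 7²=49 = 135 orbitals.

135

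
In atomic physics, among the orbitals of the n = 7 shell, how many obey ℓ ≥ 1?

48

With n = 7 the allowed ℓ are 0, 1, …, 6.
Orbitals with ℓ ≥ 1, by ℓ: ℓ=1 → 3; ℓ=2 → 5; ℓ=3 → 7; ℓ=4 → 9; ℓ=5 → 11; ℓ=6 → 13.
Total orbitals: 3 + 5 + 7 + 9 + 11 + 13 = 48.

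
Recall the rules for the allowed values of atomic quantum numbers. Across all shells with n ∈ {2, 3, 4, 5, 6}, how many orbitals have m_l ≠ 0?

70

Treat each shell separately and count matching orbitals:
n=2 → 2; n=3 → 6; n=4 → 12; n=5 → 20; n=6 → 30.
Total orbitals: 2 + 6 + 12 + 20 + 30 = 70.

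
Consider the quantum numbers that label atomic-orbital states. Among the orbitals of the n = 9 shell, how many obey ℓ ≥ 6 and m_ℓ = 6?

Contributions: ℓ=6 → 1; ℓ=7 → 1; ℓ=8 → 1.
Total orbitals: 1 + 1 + 1 = 3.

3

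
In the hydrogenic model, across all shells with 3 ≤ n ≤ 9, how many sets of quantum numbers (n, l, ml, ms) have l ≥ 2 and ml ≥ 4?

Work shell by shell — for each n, count the (l, ml) pairs that satisfy l ≥ 2 and ml ≥ 4:
n=5 → 1; n=6 → 3; n=7 → 6; n=8 → 10; n=9 → 15.
Orbitals: 1 + 3 + 6 + 10 + 15 = 35. Including both spin states (ms = ±1/2) gives 2 × 35 = 70 states.

70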